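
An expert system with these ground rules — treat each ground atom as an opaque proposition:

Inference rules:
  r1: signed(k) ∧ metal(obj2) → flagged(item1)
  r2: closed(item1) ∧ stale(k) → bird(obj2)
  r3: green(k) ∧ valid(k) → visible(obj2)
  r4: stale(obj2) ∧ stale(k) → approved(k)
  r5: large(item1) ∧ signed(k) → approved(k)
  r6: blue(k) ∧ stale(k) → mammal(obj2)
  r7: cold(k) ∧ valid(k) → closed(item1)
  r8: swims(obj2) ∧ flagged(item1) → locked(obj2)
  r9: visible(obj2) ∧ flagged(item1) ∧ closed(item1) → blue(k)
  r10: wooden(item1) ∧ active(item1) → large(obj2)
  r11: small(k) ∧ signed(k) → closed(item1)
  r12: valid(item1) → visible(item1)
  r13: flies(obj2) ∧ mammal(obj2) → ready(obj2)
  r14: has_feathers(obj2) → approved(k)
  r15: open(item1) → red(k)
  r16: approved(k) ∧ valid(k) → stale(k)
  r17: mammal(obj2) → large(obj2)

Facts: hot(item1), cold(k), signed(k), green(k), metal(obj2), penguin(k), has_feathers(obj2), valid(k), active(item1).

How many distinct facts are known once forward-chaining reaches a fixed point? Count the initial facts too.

Round 1 — r1, r3, r7, r14, derive flagged(item1), visible(obj2), closed(item1), approved(k).
Round 2 — r9, r16, derive blue(k), stale(k).
Round 3 — r2, r6, derive bird(obj2), mammal(obj2).
Round 4 — r17, derive large(obj2).
Closure: {active(item1), approved(k), bird(obj2), blue(k), closed(item1), cold(k), flagged(item1), green(k), has_feathers(obj2), hot(item1), large(obj2), mammal(obj2), metal(obj2), penguin(k), signed(k), stale(k), valid(k), visible(obj2)} — 18 facts.

18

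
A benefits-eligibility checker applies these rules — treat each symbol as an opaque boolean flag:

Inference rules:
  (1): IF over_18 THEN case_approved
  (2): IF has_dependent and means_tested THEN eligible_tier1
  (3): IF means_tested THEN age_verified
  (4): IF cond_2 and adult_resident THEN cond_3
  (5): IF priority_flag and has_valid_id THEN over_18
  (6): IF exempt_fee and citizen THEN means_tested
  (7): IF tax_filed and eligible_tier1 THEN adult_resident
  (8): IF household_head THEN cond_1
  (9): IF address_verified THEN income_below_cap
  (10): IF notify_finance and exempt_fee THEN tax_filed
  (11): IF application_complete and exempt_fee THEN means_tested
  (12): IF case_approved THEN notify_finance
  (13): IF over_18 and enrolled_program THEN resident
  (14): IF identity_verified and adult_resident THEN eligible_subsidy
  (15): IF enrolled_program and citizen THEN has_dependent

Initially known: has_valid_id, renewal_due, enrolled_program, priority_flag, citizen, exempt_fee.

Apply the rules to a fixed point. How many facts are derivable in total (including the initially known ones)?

Round 1: (5) [IF priority_flag and has_valid_id THEN over_18]; (6) [IF exempt_fee and citizen THEN means_tested]; (15) [IF enrolled_program and citizen THEN has_dependent]. New: over_18, means_tested, has_dependent.
Round 2: (1) [IF over_18 THEN case_approved]; (2) [IF has_dependent and means_tested THEN eligible_tier1]; (3) [IF means_tested THEN age_verified]; (13) [IF over_18 and enrolled_program THEN resident]. New: case_approved, eligible_tier1, age_verified, resident.
Round 3: (12) [IF case_approved THEN notify_finance]. New: notify_finance.
Round 4: (10) [IF notify_finance and exempt_fee THEN tax_filed]. New: tax_filed.
Round 5: (7) [IF tax_filed and eligible_tier1 THEN adult_resident]. New: adult_resident.
Closure: {adult_resident, age_verified, case_approved, citizen, eligible_tier1, enrolled_program, exempt_fee, has_dependent, has_valid_id, means_tested, notify_finance, over_18, priority_flag, renewal_due, resident, tax_filed} — 16 facts.

16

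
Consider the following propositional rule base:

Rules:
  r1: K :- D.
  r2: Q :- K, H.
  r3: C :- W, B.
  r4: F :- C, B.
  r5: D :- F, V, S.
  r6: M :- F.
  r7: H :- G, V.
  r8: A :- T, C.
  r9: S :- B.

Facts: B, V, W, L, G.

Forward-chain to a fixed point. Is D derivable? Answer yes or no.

Round 1 fires r3, r7, r9, giving C, H, S.
Round 2 fires r4, giving F.
Round 3 fires r5, r6, giving D, M.
Round 4 fires r1, giving K.
Round 5 fires r2, giving Q.
D appears in round 3, so it is derivable.

yes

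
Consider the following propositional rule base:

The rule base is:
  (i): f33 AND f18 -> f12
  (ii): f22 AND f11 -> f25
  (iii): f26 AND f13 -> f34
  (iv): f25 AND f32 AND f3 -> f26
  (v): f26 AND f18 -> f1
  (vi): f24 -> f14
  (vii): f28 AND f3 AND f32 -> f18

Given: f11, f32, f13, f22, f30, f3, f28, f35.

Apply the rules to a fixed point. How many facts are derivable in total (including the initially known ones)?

13

Round 1: (ii) [f22 AND f11 -> f25]; (vii) [f28 AND f3 AND f32 -> f18]. Adds f25, f18.
Round 2: (iv) [f25 AND f32 AND f3 -> f26]. Adds f26.
Round 3: (iii) [f26 AND f13 -> f34]; (v) [f26 AND f18 -> f1]. Adds f34, f1.
Closure: {f1, f11, f13, f18, f22, f25, f26, f28, f3, f30, f32, f34, f35} — 13 facts.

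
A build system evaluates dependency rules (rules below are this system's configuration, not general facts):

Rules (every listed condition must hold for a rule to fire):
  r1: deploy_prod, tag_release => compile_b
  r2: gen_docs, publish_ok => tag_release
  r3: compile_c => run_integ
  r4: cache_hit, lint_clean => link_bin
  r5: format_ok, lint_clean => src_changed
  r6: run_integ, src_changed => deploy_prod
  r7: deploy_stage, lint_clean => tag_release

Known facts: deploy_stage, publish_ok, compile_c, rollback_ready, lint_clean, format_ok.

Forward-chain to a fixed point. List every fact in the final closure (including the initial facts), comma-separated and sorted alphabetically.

compile_b, compile_c, deploy_prod, deploy_stage, format_ok, lint_clean, publish_ok, rollback_ready, run_integ, src_changed, tag_release

Round 1: r3 [compile_c => run_integ]; r5 [format_ok, lint_clean => src_changed]; r7 [deploy_stage, lint_clean => tag_release]. Adds run_integ, src_changed, tag_release.
Round 2: r6 [run_integ, src_changed => deploy_prod]. Adds deploy_prod.
Round 3: r1 [deploy_prod, tag_release => compile_b]. Adds compile_b.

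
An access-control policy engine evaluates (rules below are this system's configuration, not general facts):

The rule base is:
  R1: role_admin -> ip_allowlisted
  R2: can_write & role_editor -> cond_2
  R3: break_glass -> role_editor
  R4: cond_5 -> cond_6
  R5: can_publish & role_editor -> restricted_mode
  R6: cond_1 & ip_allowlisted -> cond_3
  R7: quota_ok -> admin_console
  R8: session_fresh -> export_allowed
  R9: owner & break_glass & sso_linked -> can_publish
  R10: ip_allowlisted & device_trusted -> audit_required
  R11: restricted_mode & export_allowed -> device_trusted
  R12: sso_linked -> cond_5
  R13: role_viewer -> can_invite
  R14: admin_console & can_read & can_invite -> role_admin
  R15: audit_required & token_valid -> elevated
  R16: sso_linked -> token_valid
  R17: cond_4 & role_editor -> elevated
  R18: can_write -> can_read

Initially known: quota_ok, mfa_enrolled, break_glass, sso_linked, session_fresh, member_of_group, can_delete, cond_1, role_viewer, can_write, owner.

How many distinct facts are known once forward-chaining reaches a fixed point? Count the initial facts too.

Round 1 fires R3, R7, R8, R9, R12, R13, R16, R18, giving role_editor, admin_console, export_allowed, can_publish, cond_5, can_invite, token_valid, can_read.
Round 2 fires R2, R4, R5, R14, giving cond_2, cond_6, restricted_mode, role_admin.
Round 3 fires R1, R11, giving ip_allowlisted, device_trusted.
Round 4 fires R6, R10, giving cond_3, audit_required.
Round 5 fires R15, giving elevated.
Closure: {admin_console, audit_required, break_glass, can_delete, can_invite, can_publish, can_read, can_write, cond_1, cond_2, cond_3, cond_5, cond_6, device_trusted, elevated, export_allowed, ip_allowlisted, member_of_group, mfa_enrolled, owner, quota_ok, restricted_mode, role_admin, role_editor, role_viewer, session_fresh, sso_linked, token_valid} — 28 facts.

28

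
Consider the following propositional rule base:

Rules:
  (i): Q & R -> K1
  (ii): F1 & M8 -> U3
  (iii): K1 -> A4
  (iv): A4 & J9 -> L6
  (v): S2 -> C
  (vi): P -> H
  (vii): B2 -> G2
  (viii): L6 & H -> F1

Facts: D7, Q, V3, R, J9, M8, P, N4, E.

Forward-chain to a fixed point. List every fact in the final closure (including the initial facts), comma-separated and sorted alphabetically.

A4, D7, E, F1, H, J9, K1, L6, M8, N4, P, Q, R, U3, V3

Round 1 — (i), (vi), derive K1, H.
Round 2 — (iii), derive A4.
Round 3 — (iv), derive L6.
Round 4 — (viii), derive F1.
Round 5 — (ii), derive U3.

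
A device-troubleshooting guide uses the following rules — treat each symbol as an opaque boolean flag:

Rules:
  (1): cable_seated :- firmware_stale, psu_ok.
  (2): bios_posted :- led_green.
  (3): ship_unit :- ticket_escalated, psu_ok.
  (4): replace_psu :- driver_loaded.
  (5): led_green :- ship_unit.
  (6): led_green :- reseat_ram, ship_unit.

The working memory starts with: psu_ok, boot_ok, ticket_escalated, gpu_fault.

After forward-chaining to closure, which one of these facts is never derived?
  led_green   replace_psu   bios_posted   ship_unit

Round 1: (3) [ship_unit :- ticket_escalated, psu_ok.]. New: ship_unit.
Round 2: (5) [led_green :- ship_unit.]. New: led_green.
Round 3: (2) [bios_posted :- led_green.]. New: bios_posted.
Derived: ship_unit (round 1), led_green (round 2), bios_posted (round 3). replace_psu never appears in any round.

replace_psu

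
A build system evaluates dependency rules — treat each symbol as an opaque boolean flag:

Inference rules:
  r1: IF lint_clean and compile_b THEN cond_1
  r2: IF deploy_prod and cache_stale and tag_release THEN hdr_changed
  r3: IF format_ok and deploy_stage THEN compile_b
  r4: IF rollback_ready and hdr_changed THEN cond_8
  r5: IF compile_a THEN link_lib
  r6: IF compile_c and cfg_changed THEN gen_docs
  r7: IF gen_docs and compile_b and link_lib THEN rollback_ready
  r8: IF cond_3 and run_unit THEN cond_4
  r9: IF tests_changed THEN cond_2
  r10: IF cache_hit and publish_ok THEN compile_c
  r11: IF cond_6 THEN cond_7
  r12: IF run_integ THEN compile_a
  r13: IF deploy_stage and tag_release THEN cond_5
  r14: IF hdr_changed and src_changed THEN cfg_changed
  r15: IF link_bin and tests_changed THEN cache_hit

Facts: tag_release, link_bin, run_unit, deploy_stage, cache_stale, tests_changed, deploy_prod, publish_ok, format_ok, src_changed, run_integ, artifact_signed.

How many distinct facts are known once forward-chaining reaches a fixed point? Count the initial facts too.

Round 1: r2 [IF deploy_prod and cache_stale and tag_release THEN hdr_changed]; r3 [IF format_ok and deploy_stage THEN compile_b]; r9 [IF tests_changed THEN cond_2]; r12 [IF run_integ THEN compile_a]; r13 [IF deploy_stage and tag_release THEN cond_5]; r15 [IF link_bin and tests_changed THEN cache_hit]. New: hdr_changed, compile_b, cond_2, compile_a, cond_5, cache_hit.
Round 2: r5 [IF compile_a THEN link_lib]; r10 [IF cache_hit and publish_ok THEN compile_c]; r14 [IF hdr_changed and src_changed THEN cfg_changed]. New: link_lib, compile_c, cfg_changed.
Round 3: r6 [IF compile_c and cfg_changed THEN gen_docs]. New: gen_docs.
Round 4: r7 [IF gen_docs and compile_b and link_lib THEN rollback_ready]. New: rollback_ready.
Round 5: r4 [IF rollback_ready and hdr_changed THEN cond_8]. New: cond_8.
Closure: {artifact_signed, cache_hit, cache_stale, cfg_changed, compile_a, compile_b, compile_c, cond_2, cond_5, cond_8, deploy_prod, deploy_stage, format_ok, gen_docs, hdr_changed, link_bin, link_lib, publish_ok, rollback_ready, run_integ, run_unit, src_changed, tag_release, tests_changed} — 24 facts.

24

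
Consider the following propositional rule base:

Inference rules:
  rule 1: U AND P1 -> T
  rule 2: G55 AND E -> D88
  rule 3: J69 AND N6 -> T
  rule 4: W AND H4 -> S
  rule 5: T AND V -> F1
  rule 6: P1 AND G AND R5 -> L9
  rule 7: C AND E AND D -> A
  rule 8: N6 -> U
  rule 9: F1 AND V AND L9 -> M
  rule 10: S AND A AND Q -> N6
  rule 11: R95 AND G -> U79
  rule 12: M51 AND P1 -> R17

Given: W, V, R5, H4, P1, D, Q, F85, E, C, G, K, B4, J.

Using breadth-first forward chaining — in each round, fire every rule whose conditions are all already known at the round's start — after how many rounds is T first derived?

4

Round 1 — rule 4, rule 6, rule 7, derive S, L9, A.
Round 2 — rule 10, derive N6.
Round 3 — rule 8, derive U.
Round 4 — rule 1, derive T.
T first appears in round 4.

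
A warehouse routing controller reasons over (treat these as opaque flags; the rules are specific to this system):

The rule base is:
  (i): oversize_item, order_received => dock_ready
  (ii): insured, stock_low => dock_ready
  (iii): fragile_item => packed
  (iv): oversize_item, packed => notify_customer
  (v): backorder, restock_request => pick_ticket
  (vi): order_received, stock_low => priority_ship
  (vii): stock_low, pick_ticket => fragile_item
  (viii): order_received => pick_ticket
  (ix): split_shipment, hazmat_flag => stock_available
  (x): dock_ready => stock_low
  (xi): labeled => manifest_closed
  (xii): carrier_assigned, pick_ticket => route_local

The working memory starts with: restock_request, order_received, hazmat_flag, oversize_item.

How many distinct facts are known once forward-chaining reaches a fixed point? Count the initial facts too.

11

Round 1 — (i), (viii), derive dock_ready, pick_ticket.
Round 2 — (x), derive stock_low.
Round 3 — (vi), (vii), derive priority_ship, fragile_item.
Round 4 — (iii), derive packed.
Round 5 — (iv), derive notify_customer.
Closure: {dock_ready, fragile_item, hazmat_flag, notify_customer, order_received, oversize_item, packed, pick_ticket, priority_ship, restock_request, stock_low} — 11 facts.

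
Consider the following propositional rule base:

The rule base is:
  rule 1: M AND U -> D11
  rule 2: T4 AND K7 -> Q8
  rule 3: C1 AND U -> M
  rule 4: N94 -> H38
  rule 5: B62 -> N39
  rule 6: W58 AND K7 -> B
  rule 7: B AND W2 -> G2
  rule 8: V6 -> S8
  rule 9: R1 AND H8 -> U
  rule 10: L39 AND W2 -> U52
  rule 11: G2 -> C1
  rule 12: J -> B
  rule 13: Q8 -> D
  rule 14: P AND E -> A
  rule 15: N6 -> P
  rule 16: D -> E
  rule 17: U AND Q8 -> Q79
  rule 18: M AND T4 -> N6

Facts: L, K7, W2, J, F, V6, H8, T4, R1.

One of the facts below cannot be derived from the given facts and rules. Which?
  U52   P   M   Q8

Round 1 fires rule 2, rule 8, rule 9, rule 12, giving Q8, S8, U, B.
Round 2 fires rule 7, rule 13, rule 17, giving G2, D, Q79.
Round 3 fires rule 11, rule 16, giving C1, E.
Round 4 fires rule 3, giving M.
Round 5 fires rule 1, rule 18, giving D11, N6.
Round 6 fires rule 15, giving P.
Round 7 fires rule 14, giving A.
Derived: Q8 (round 1), M (round 4), P (round 6). U52 never appears in any round.

U52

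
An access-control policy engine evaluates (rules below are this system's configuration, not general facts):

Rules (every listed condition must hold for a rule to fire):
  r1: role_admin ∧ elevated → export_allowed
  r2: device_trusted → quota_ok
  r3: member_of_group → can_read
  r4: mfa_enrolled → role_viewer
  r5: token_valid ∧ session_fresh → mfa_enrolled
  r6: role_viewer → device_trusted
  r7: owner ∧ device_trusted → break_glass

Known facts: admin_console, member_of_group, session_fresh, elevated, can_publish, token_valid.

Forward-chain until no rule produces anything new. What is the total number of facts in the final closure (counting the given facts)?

11

[1] r3 [member_of_group → can_read]; r5 [token_valid ∧ session_fresh → mfa_enrolled]. ⇒ new: can_read, mfa_enrolled.
[2] r4 [mfa_enrolled → role_viewer]. ⇒ new: role_viewer.
[3] r6 [role_viewer → device_trusted]. ⇒ new: device_trusted.
[4] r2 [device_trusted → quota_ok]. ⇒ new: quota_ok.
Closure: {admin_console, can_publish, can_read, device_trusted, elevated, member_of_group, mfa_enrolled, quota_ok, role_viewer, session_fresh, token_valid} — 11 facts.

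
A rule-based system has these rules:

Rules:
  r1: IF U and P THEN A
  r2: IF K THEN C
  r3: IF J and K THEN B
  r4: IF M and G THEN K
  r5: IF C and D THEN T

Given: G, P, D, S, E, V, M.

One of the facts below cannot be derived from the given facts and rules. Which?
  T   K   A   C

A

Round 1: r4 [IF M and G THEN K]. New: K.
Round 2: r2 [IF K THEN C]. New: C.
Round 3: r5 [IF C and D THEN T]. New: T.
Derived: T (round 3), K (round 1), C (round 2). A never appears in any round.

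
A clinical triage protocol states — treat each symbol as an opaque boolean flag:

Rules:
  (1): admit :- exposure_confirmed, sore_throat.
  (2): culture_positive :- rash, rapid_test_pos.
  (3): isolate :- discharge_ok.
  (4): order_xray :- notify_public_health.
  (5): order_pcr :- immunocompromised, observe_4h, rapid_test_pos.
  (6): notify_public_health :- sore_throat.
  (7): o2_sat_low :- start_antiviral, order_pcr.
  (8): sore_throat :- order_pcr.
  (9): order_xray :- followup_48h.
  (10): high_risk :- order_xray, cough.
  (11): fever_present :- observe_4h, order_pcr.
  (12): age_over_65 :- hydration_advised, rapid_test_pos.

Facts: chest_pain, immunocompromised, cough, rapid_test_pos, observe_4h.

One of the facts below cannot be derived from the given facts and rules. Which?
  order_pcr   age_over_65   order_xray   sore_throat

Round 1: (5) [order_pcr :- immunocompromised, observe_4h, rapid_test_pos.]. New: order_pcr.
Round 2: (8) [sore_throat :- order_pcr.]; (11) [fever_present :- observe_4h, order_pcr.]. New: sore_throat, fever_present.
Round 3: (6) [notify_public_health :- sore_throat.]. New: notify_public_health.
Round 4: (4) [order_xray :- notify_public_health.]. New: order_xray.
Round 5: (10) [high_risk :- order_xray, cough.]. New: high_risk.
Derived: order_xray (round 4), sore_throat (round 2), order_pcr (round 1). age_over_65 never appears in any round.

age_over_65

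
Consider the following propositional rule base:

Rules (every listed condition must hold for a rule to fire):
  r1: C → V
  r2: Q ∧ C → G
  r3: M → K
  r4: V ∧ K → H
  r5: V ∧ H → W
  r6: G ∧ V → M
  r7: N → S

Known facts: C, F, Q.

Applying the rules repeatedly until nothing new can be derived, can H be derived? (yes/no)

yes

[1] r1 [C → V]; r2 [Q ∧ C → G]. ⇒ new: V, G.
[2] r6 [G ∧ V → M]. ⇒ new: M.
[3] r3 [M → K]. ⇒ new: K.
[4] r4 [V ∧ K → H]. ⇒ new: H.
[5] r5 [V ∧ H → W]. ⇒ new: W.
H appears in round 4, so it is derivable.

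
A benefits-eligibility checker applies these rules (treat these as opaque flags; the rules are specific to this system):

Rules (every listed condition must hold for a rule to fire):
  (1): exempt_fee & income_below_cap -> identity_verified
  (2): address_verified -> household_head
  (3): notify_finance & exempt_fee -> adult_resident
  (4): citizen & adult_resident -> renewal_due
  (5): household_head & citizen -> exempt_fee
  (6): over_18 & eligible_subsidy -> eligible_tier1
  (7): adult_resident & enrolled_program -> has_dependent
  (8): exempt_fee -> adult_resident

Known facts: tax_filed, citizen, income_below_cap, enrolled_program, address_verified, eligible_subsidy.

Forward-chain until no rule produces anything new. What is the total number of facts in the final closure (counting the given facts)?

Round 1: (2) [address_verified -> household_head]. Adds household_head.
Round 2: (5) [household_head & citizen -> exempt_fee]. Adds exempt_fee.
Round 3: (1) [exempt_fee & income_below_cap -> identity_verified]; (8) [exempt_fee -> adult_resident]. Adds identity_verified, adult_resident.
Round 4: (4) [citizen & adult_resident -> renewal_due]; (7) [adult_resident & enrolled_program -> has_dependent]. Adds renewal_due, has_dependent.
Closure: {address_verified, adult_resident, citizen, eligible_subsidy, enrolled_program, exempt_fee, has_dependent, household_head, identity_verified, income_below_cap, renewal_due, tax_filed} — 12 facts.

12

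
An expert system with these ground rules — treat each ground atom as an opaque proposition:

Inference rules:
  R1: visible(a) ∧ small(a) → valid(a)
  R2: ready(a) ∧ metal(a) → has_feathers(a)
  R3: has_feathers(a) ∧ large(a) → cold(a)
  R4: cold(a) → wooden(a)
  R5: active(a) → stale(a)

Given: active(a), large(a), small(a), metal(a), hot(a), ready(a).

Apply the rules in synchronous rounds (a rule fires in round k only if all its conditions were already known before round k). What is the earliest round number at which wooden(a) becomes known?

3

Round 1: R2 [ready(a) ∧ metal(a) → has_feathers(a)]; R5 [active(a) → stale(a)]. New: has_feathers(a), stale(a).
Round 2: R3 [has_feathers(a) ∧ large(a) → cold(a)]. New: cold(a).
Round 3: R4 [cold(a) → wooden(a)]. New: wooden(a).
wooden(a) first appears in round 3.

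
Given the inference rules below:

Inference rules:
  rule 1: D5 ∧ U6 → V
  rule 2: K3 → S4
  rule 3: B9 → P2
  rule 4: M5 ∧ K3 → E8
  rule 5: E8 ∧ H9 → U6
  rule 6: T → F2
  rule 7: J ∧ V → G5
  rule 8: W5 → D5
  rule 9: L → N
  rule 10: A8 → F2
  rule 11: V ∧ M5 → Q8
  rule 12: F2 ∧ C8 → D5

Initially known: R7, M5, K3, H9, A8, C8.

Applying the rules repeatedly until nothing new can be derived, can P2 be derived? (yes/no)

no

Round 1: rule 2 [K3 → S4]; rule 4 [M5 ∧ K3 → E8]; rule 10 [A8 → F2]. New: S4, E8, F2.
Round 2: rule 5 [E8 ∧ H9 → U6]; rule 12 [F2 ∧ C8 → D5]. New: U6, D5.
Round 3: rule 1 [D5 ∧ U6 → V]. New: V.
Round 4: rule 11 [V ∧ M5 → Q8]. New: Q8.
Fixed point reached. P2 is concluded only by rule 3; rule 3 needs B9 (never derived).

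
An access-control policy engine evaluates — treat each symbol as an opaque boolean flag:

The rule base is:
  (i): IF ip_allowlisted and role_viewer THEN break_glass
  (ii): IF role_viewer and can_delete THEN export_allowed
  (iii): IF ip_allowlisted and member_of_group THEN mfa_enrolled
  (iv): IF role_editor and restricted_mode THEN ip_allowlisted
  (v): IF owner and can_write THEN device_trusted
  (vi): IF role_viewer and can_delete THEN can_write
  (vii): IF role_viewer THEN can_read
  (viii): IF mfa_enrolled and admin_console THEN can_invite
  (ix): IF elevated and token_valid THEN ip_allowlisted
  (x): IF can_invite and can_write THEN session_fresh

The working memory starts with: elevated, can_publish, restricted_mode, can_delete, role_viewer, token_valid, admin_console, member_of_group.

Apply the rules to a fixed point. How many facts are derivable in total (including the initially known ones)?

[1] (ii) [IF role_viewer and can_delete THEN export_allowed]; (vi) [IF role_viewer and can_delete THEN can_write]; (vii) [IF role_viewer THEN can_read]; (ix) [IF elevated and token_valid THEN ip_allowlisted]. ⇒ new: export_allowed, can_write, can_read, ip_allowlisted.
[2] (i) [IF ip_allowlisted and role_viewer THEN break_glass]; (iii) [IF ip_allowlisted and member_of_group THEN mfa_enrolled]. ⇒ new: break_glass, mfa_enrolled.
[3] (viii) [IF mfa_enrolled and admin_console THEN can_invite]. ⇒ new: can_invite.
[4] (x) [IF can_invite and can_write THEN session_fresh]. ⇒ new: session_fresh.
Closure: {admin_console, break_glass, can_delete, can_invite, can_publish, can_read, can_write, elevated, export_allowed, ip_allowlisted, member_of_group, mfa_enrolled, restricted_mode, role_viewer, session_fresh, token_valid} — 16 facts.

16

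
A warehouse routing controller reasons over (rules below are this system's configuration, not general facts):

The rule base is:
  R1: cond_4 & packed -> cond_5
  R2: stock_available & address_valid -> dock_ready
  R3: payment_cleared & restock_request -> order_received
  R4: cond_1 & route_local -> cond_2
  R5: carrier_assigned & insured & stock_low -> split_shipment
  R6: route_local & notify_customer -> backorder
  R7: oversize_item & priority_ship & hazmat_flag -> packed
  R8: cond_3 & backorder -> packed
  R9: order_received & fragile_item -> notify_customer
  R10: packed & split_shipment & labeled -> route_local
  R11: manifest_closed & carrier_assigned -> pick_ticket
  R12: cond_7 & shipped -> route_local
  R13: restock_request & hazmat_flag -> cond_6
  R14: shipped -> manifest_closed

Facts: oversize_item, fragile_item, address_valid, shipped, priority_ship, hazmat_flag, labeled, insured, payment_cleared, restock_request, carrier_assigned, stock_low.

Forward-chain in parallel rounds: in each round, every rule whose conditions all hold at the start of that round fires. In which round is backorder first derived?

Round 1 — R3, R5, R7, R13, R14, derive order_received, split_shipment, packed, cond_6, manifest_closed.
Round 2 — R9, R10, R11, derive notify_customer, route_local, pick_ticket.
Round 3 — R6, derive backorder.
backorder first appears in round 3.

3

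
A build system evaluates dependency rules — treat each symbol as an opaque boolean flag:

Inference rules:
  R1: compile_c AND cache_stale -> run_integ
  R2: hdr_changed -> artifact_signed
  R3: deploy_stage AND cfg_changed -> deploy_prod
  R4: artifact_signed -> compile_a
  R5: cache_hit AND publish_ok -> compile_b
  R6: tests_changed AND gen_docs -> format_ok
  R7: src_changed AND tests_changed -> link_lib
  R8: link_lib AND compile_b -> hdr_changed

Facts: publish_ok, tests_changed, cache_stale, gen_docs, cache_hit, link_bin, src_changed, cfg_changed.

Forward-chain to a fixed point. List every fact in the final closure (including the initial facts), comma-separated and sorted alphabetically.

artifact_signed, cache_hit, cache_stale, cfg_changed, compile_a, compile_b, format_ok, gen_docs, hdr_changed, link_bin, link_lib, publish_ok, src_changed, tests_changed

Round 1: R5 [cache_hit AND publish_ok -> compile_b]; R6 [tests_changed AND gen_docs -> format_ok]; R7 [src_changed AND tests_changed -> link_lib]. Adds compile_b, format_ok, link_lib.
Round 2: R8 [link_lib AND compile_b -> hdr_changed]. Adds hdr_changed.
Round 3: R2 [hdr_changed -> artifact_signed]. Adds artifact_signed.
Round 4: R4 [artifact_signed -> compile_a]. Adds compile_a.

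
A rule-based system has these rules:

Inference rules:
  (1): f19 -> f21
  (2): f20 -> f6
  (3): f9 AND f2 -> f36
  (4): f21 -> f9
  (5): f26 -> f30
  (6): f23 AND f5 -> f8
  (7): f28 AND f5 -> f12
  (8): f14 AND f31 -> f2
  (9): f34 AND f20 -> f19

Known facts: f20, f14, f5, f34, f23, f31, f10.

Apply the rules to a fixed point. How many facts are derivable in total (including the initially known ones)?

Round 1 — (2), (6), (8), (9), derive f6, f8, f2, f19.
Round 2 — (1), derive f21.
Round 3 — (4), derive f9.
Round 4 — (3), derive f36.
Closure: {f10, f14, f19, f2, f20, f21, f23, f31, f34, f36, f5, f6, f8, f9} — 14 facts.

14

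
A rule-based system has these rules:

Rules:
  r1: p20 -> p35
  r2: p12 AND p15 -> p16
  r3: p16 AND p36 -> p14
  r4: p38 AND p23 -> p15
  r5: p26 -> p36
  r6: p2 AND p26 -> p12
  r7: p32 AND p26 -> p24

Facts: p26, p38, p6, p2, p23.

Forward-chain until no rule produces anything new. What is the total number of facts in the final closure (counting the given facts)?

Round 1 — r4, r5, r6, derive p15, p36, p12.
Round 2 — r2, derive p16.
Round 3 — r3, derive p14.
Closure: {p12, p14, p15, p16, p2, p23, p26, p36, p38, p6} — 10 facts.

10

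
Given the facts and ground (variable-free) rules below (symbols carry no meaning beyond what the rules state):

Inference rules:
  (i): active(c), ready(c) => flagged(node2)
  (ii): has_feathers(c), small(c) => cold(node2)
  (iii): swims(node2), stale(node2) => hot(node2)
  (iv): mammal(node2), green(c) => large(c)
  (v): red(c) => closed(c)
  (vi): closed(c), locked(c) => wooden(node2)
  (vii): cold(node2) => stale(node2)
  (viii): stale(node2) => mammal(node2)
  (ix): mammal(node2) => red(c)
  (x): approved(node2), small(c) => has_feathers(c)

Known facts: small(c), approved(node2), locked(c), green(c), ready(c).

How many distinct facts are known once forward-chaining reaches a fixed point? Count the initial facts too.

13

Round 1 fires (x), giving has_feathers(c).
Round 2 fires (ii), giving cold(node2).
Round 3 fires (vii), giving stale(node2).
Round 4 fires (viii), giving mammal(node2).
Round 5 fires (iv), (ix), giving large(c), red(c).
Round 6 fires (v), giving closed(c).
Round 7 fires (vi), giving wooden(node2).
Closure: {approved(node2), closed(c), cold(node2), green(c), has_feathers(c), large(c), locked(c), mammal(node2), ready(c), red(c), small(c), stale(node2), wooden(node2)} — 13 facts.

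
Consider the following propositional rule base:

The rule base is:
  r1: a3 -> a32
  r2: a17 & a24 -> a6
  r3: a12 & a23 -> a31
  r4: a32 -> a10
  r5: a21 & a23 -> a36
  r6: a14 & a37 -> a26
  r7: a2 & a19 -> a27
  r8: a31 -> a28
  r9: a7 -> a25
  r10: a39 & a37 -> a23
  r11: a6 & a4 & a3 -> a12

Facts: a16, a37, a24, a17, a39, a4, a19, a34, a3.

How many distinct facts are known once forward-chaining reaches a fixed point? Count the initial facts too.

[1] r1 [a3 -> a32]; r2 [a17 & a24 -> a6]; r10 [a39 & a37 -> a23]. ⇒ new: a32, a6, a23.
[2] r4 [a32 -> a10]; r11 [a6 & a4 & a3 -> a12]. ⇒ new: a10, a12.
[3] r3 [a12 & a23 -> a31]. ⇒ new: a31.
[4] r8 [a31 -> a28]. ⇒ new: a28.
Closure: {a10, a12, a16, a17, a19, a23, a24, a28, a3, a31, a32, a34, a37, a39, a4, a6} — 16 facts.

16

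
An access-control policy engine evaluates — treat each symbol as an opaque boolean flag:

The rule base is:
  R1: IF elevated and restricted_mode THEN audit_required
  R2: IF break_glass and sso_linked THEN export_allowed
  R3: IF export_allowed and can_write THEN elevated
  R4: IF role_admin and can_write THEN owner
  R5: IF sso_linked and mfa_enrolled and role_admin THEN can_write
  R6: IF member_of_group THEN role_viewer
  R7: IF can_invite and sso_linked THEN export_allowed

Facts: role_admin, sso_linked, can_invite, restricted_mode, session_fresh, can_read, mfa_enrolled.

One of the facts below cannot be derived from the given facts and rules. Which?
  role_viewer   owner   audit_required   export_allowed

role_viewer

[1] R5 [IF sso_linked and mfa_enrolled and role_admin THEN can_write]; R7 [IF can_invite and sso_linked THEN export_allowed]. ⇒ new: can_write, export_allowed.
[2] R3 [IF export_allowed and can_write THEN elevated]; R4 [IF role_admin and can_write THEN owner]. ⇒ new: elevated, owner.
[3] R1 [IF elevated and restricted_mode THEN audit_required]. ⇒ new: audit_required.
Derived: owner (round 2), export_allowed (round 1), audit_required (round 3). role_viewer never appears in any round.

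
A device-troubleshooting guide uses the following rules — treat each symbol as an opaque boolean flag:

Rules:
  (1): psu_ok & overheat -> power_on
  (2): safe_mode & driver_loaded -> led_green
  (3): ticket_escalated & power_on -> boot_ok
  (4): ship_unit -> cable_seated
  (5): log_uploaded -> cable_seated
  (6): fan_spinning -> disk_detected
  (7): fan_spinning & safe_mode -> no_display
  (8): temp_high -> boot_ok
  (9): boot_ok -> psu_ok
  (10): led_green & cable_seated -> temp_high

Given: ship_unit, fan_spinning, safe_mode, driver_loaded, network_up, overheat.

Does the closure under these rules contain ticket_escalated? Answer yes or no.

Round 1: (2) [safe_mode & driver_loaded -> led_green]; (4) [ship_unit -> cable_seated]; (6) [fan_spinning -> disk_detected]; (7) [fan_spinning & safe_mode -> no_display]. New: led_green, cable_seated, disk_detected, no_display.
Round 2: (10) [led_green & cable_seated -> temp_high]. New: temp_high.
Round 3: (8) [temp_high -> boot_ok]. New: boot_ok.
Round 4: (9) [boot_ok -> psu_ok]. New: psu_ok.
Round 5: (1) [psu_ok & overheat -> power_on]. New: power_on.
Fixed point reached. No rule has ticket_escalated as a consequent, and it is not given.

no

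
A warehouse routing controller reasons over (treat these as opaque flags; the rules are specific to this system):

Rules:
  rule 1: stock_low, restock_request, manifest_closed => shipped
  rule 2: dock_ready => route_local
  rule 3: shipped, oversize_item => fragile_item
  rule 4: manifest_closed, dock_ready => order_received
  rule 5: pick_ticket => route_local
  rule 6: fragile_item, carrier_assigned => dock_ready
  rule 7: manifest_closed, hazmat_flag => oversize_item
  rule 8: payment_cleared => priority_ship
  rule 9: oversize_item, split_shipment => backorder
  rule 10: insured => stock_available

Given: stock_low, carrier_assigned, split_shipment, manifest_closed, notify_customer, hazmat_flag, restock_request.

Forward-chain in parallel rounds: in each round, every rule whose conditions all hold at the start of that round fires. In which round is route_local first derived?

4

Round 1: rule 1 [stock_low, restock_request, manifest_closed => shipped]; rule 7 [manifest_closed, hazmat_flag => oversize_item]. New: shipped, oversize_item.
Round 2: rule 3 [shipped, oversize_item => fragile_item]; rule 9 [oversize_item, split_shipment => backorder]. New: fragile_item, backorder.
Round 3: rule 6 [fragile_item, carrier_assigned => dock_ready]. New: dock_ready.
Round 4: rule 2 [dock_ready => route_local]; rule 4 [manifest_closed, dock_ready => order_received]. New: route_local, order_received.
route_local first appears in round 4.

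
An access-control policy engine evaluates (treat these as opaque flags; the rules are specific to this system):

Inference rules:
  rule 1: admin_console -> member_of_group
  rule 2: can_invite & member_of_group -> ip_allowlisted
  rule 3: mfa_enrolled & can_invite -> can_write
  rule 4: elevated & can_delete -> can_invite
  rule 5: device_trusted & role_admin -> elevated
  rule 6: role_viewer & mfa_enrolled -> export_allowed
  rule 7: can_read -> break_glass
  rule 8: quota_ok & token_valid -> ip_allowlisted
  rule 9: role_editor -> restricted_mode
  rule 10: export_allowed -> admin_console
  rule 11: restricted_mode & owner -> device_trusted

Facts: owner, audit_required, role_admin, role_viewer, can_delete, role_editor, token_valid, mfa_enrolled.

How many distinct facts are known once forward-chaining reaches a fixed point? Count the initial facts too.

Round 1: rule 6 [role_viewer & mfa_enrolled -> export_allowed]; rule 9 [role_editor -> restricted_mode]. Adds export_allowed, restricted_mode.
Round 2: rule 10 [export_allowed -> admin_console]; rule 11 [restricted_mode & owner -> device_trusted]. Adds admin_console, device_trusted.
Round 3: rule 1 [admin_console -> member_of_group]; rule 5 [device_trusted & role_admin -> elevated]. Adds member_of_group, elevated.
Round 4: rule 4 [elevated & can_delete -> can_invite]. Adds can_invite.
Round 5: rule 2 [can_invite & member_of_group -> ip_allowlisted]; rule 3 [mfa_enrolled & can_invite -> can_write]. Adds ip_allowlisted, can_write.
Closure: {admin_console, audit_required, can_delete, can_invite, can_write, device_trusted, elevated, export_allowed, ip_allowlisted, member_of_group, mfa_enrolled, owner, restricted_mode, role_admin, role_editor, role_viewer, token_valid} — 17 facts.

17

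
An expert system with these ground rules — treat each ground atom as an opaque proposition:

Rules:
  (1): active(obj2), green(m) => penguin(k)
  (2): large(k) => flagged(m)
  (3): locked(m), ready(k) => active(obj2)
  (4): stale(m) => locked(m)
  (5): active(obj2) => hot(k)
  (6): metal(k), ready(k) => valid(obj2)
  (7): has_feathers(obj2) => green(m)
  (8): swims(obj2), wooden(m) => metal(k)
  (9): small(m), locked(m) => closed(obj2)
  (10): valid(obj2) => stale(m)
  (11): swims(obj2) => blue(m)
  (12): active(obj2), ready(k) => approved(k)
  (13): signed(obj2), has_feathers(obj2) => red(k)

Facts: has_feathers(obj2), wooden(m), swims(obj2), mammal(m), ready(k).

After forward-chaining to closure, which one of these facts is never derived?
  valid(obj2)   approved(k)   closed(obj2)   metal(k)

closed(obj2)

Round 1 fires (7), (8), (11), giving green(m), metal(k), blue(m).
Round 2 fires (6), giving valid(obj2).
Round 3 fires (10), giving stale(m).
Round 4 fires (4), giving locked(m).
Round 5 fires (3), giving active(obj2).
Round 6 fires (1), (5), (12), giving penguin(k), hot(k), approved(k).
Derived: approved(k) (round 6), valid(obj2) (round 2), metal(k) (round 1). closed(obj2) never appears in any round.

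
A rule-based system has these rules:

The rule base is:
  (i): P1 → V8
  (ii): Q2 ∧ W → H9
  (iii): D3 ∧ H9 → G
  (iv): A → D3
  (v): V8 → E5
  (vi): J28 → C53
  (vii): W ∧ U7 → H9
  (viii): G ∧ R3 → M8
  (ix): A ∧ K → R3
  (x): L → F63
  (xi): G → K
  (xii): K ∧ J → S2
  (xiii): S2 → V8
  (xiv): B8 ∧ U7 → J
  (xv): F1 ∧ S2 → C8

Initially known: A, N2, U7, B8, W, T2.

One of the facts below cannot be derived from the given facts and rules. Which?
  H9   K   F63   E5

F63

[1] (iv) [A → D3]; (vii) [W ∧ U7 → H9]; (xiv) [B8 ∧ U7 → J]. ⇒ new: D3, H9, J.
[2] (iii) [D3 ∧ H9 → G]. ⇒ new: G.
[3] (xi) [G → K]. ⇒ new: K.
[4] (ix) [A ∧ K → R3]; (xii) [K ∧ J → S2]. ⇒ new: R3, S2.
[5] (viii) [G ∧ R3 → M8]; (xiii) [S2 → V8]. ⇒ new: M8, V8.
[6] (v) [V8 → E5]. ⇒ new: E5.
Derived: E5 (round 6), H9 (round 1), K (round 3). F63 never appears in any round.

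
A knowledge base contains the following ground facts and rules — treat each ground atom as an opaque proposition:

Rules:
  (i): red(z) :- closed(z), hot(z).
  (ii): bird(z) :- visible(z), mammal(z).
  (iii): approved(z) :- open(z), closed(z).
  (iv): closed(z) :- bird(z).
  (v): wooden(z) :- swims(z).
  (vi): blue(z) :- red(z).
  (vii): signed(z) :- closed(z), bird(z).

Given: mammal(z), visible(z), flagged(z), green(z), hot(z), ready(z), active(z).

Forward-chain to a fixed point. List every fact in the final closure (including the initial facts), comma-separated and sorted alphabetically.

active(z), bird(z), blue(z), closed(z), flagged(z), green(z), hot(z), mammal(z), ready(z), red(z), signed(z), visible(z)

[1] (ii) [bird(z) :- visible(z), mammal(z).]. ⇒ new: bird(z).
[2] (iv) [closed(z) :- bird(z).]. ⇒ new: closed(z).
[3] (i) [red(z) :- closed(z), hot(z).]; (vii) [signed(z) :- closed(z), bird(z).]. ⇒ new: red(z), signed(z).
[4] (vi) [blue(z) :- red(z).]. ⇒ new: blue(z).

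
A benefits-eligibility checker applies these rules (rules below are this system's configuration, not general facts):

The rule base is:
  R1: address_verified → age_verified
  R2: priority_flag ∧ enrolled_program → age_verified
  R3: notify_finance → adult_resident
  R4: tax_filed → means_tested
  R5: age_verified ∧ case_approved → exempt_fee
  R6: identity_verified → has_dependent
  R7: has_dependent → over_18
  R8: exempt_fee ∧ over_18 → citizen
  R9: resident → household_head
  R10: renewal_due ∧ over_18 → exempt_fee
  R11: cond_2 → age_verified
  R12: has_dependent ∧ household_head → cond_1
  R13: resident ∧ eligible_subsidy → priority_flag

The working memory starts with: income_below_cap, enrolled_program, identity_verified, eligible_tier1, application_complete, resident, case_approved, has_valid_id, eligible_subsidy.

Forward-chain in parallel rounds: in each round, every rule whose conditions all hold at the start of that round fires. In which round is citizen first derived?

4

Round 1 — R6, R9, R13, derive has_dependent, household_head, priority_flag.
Round 2 — R2, R7, R12, derive age_verified, over_18, cond_1.
Round 3 — R5, derive exempt_fee.
Round 4 — R8, derive citizen.
citizen first appears in round 4.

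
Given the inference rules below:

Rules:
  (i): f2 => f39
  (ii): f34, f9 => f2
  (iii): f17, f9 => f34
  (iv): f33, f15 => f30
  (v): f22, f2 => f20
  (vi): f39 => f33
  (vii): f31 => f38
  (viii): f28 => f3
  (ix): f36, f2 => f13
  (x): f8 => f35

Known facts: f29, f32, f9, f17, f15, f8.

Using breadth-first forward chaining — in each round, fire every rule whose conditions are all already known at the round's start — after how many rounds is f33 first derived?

Round 1: (iii) [f17, f9 => f34]; (x) [f8 => f35]. Adds f34, f35.
Round 2: (ii) [f34, f9 => f2]. Adds f2.
Round 3: (i) [f2 => f39]. Adds f39.
Round 4: (vi) [f39 => f33]. Adds f33.
f33 first appears in round 4.

4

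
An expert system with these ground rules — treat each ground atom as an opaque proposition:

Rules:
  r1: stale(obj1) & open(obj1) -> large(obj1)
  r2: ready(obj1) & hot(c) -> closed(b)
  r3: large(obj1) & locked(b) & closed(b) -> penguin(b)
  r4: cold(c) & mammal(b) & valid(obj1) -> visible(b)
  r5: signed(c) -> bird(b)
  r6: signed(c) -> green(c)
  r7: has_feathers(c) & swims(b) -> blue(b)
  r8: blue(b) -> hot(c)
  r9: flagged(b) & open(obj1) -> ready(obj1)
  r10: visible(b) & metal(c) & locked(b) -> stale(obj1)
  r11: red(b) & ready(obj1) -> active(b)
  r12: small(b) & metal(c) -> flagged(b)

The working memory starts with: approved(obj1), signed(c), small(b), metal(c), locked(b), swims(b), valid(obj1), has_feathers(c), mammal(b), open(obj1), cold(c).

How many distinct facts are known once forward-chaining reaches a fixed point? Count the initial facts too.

[1] r4 [cold(c) & mammal(b) & valid(obj1) -> visible(b)]; r5 [signed(c) -> bird(b)]; r6 [signed(c) -> green(c)]; r7 [has_feathers(c) & swims(b) -> blue(b)]; r12 [small(b) & metal(c) -> flagged(b)]. ⇒ new: visible(b), bird(b), green(c), blue(b), flagged(b).
[2] r8 [blue(b) -> hot(c)]; r9 [flagged(b) & open(obj1) -> ready(obj1)]; r10 [visible(b) & metal(c) & locked(b) -> stale(obj1)]. ⇒ new: hot(c), ready(obj1), stale(obj1).
[3] r1 [stale(obj1) & open(obj1) -> large(obj1)]; r2 [ready(obj1) & hot(c) -> closed(b)]. ⇒ new: large(obj1), closed(b).
[4] r3 [large(obj1) & locked(b) & closed(b) -> penguin(b)]. ⇒ new: penguin(b).
Closure: {approved(obj1), bird(b), blue(b), closed(b), cold(c), flagged(b), green(c), has_feathers(c), hot(c), large(obj1), locked(b), mammal(b), metal(c), open(obj1), penguin(b), ready(obj1), signed(c), small(b), stale(obj1), swims(b), valid(obj1), visible(b)} — 22 facts.

22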